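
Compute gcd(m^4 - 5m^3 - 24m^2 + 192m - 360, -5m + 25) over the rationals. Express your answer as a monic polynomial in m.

Apply the Euclidean algorithm:
  m^4 - 5m^3 - 24m^2 + 192m - 360 = (-(1/5)m^3 + (24/5)m - 72/5)(-5m + 25) + (0)
Last nonzero remainder: -5m + 25. Dividing through by -5 gives the monic gcd m - 5.

m - 5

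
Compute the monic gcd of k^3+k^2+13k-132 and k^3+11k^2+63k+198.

By polynomial division,
  k^3+k^2+13k-132 = (k^3+11k^2+63k+198) + (-10k^2-50k-330)
  k^3+11k^2+63k+198 = (-(1/10)k-3/5)(-10k^2-50k-330) + (0)
Last nonzero remainder: -10k^2-50k-330. Dividing through by -10 gives the monic gcd k^2+5k+33.

k^2+5k+33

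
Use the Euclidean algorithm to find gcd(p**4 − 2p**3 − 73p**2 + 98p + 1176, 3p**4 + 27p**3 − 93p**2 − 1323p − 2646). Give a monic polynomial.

By polynomial division,
  p**4 − 2p**3 − 73p**2 + 98p + 1176 = (1/3)(3p**4 + 27p**3 − 93p**2 − 1323p − 2646) + (−11p**3 − 42p**2 + 539p + 2058)
  3p**4 + 27p**3 − 93p**2 − 1323p − 2646 = (−(3/11)p − 171/121)(−11p**3 − 42p**2 + 539p + 2058) + (−(648/121)p**2 + 31752/121)
  −11p**3 − 42p**2 + 539p + 2058 = ((1331/648)p + 847/108)(−(648/121)p**2 + 31752/121) + (0)
Last nonzero remainder: −(648/121)p**2 + 31752/121. Dividing through by −648/121 gives the monic gcd p**2 − 49.

p**2 − 49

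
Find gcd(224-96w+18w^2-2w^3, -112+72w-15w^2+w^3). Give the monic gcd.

Apply the Euclidean algorithm:
  -2w^3+18w^2-96w+224 = (-2)(w^3-15w^2+72w-112) + (-12w^2+48w)
  w^3-15w^2+72w-112 = (-(1/12)w+11/12)(-12w^2+48w) + (28w-112)
  -12w^2+48w = (-(3/7)w)(28w-112) + (0)
Last nonzero remainder: 28w-112. Dividing through by 28 gives the monic gcd w-4.

-4+w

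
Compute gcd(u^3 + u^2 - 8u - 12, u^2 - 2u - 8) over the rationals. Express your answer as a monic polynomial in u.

Euclidean algorithm in ℚ[u]:
  u^3 + u^2 - 8u - 12 = (u + 3)(u^2 - 2u - 8) + (6u + 12)
  u^2 - 2u - 8 = ((1/6)u - 2/3)(6u + 12) + (0)
Last nonzero remainder: 6u + 12. Dividing through by 6 gives the monic gcd u + 2.

u + 2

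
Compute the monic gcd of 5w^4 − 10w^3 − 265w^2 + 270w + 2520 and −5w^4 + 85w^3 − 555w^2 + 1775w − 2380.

w^2 − 11w + 28

Repeated division with remainder:
  5w^4 − 10w^3 − 265w^2 + 270w + 2520 = (−1)(−5w^4 + 85w^3 − 555w^2 + 1775w − 2380) + (75w^3 − 820w^2 + 2045w + 140)
  −5w^4 + 85w^3 − 555w^2 + 1775w − 2380 = (−(1/15)w + 91/225)(75w^3 − 820w^2 + 2045w + 140) + (−(3916/45)w^2 + (43076/45)w − 109648/45)
  75w^3 − 820w^2 + 2045w + 140 = (−(3375/3916)w − 225/3916)(−(3916/45)w^2 + (43076/45)w − 109648/45) + (0)
Last nonzero remainder: −(3916/45)w^2 + (43076/45)w − 109648/45. Dividing through by −3916/45 gives the monic gcd w^2 − 11w + 28.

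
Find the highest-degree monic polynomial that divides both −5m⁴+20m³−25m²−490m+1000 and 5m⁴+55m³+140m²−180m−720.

Apply the Euclidean algorithm:
  −5m⁴+20m³−25m²−490m+1000 = (−1)(5m⁴+55m³+140m²−180m−720) + (75m³+115m²−670m+280)
  5m⁴+55m³+140m²−180m−720 = ((1/15)m+142/225)(75m³+115m²−670m+280) + ((5044/45)m²+(10088/45)m−40352/45)
  75m³+115m²−670m+280 = ((3375/5044)m−1575/5044)((5044/45)m²+(10088/45)m−40352/45) + (0)
Last nonzero remainder: (5044/45)m²+(10088/45)m−40352/45. Dividing through by 5044/45 gives the monic gcd m²+2m−8.

m²+2m−8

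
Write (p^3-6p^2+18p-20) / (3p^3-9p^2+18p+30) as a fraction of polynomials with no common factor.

(p-2)/(3p+3)

Euclidean algorithm in ℚ[p]:
  p^3-6p^2+18p-20 = (1/3)(3p^3-9p^2+18p+30) + (-3p^2+12p-30)
  3p^3-9p^2+18p+30 = (-p-1)(-3p^2+12p-30) + (0)
Last nonzero remainder: -3p^2+12p-30. Dividing through by -3 gives the monic gcd p^2-4p+10.
Cancel p^2-4p+10 from numerator and denominator to get the reduced form.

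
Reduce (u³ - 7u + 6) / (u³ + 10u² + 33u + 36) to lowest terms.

(u² - 3u + 2)/(u² + 7u + 12)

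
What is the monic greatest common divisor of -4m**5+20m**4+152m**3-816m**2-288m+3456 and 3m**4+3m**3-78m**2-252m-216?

m**2-4m-12

By polynomial division,
  -4m**5+20m**4+152m**3-816m**2-288m+3456 = (-(4/3)m+8)(3m**4+3m**3-78m**2-252m-216) + (24m**3-528m**2+1440m+5184)
  3m**4+3m**3-78m**2-252m-216 = ((1/8)m+23/8)(24m**3-528m**2+1440m+5184) + (1260m**2-5040m-15120)
  24m**3-528m**2+1440m+5184 = ((2/105)m-12/35)(1260m**2-5040m-15120) + (0)
Last nonzero remainder: 1260m**2-5040m-15120. Dividing through by 1260 gives the monic gcd m**2-4m-12.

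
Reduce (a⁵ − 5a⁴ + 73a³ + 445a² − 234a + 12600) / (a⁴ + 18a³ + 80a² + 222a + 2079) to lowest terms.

By polynomial division,
  a⁵ − 5a⁴ + 73a³ + 445a² − 234a + 12600 = (a − 23)(a⁴ + 18a³ + 80a² + 222a + 2079) + (407a³ + 2063a² + 2793a + 60417)
  a⁴ + 18a³ + 80a² + 222a + 2079 = ((1/407)a + 5263/165649)(407a³ + 2063a² + 2793a + 60417) + ((1257600/165649)a² − (2515200/165649)a + 26409600/165649)
  407a³ + 2063a² + 2793a + 60417 = ((67419143/1257600)a + 158857391/419200)((1257600/165649)a² − (2515200/165649)a + 26409600/165649) + (0)
Last nonzero remainder: (1257600/165649)a² − (2515200/165649)a + 26409600/165649. Dividing through by 1257600/165649 gives the monic gcd a² − 2a + 21.
Cancel a² − 2a + 21 from numerator and denominator to get the reduced form.

(a³ − 3a² + 46a + 600)/(a² + 20a + 99)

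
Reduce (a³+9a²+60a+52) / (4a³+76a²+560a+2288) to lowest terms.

(a+1)/(4a+44)

Apply the Euclidean algorithm:
  a³+9a²+60a+52 = (1/4)(4a³+76a²+560a+2288) + (-10a²-80a-520)
  4a³+76a²+560a+2288 = (-(2/5)a-22/5)(-10a²-80a-520) + (0)
Last nonzero remainder: -10a²-80a-520. Dividing through by -10 gives the monic gcd a²+8a+52.
Cancel a²+8a+52 from numerator and denominator to get the reduced form.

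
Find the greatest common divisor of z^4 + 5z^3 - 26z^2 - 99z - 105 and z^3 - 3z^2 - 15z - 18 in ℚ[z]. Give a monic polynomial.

z^2 + 3z + 3

Repeated division with remainder:
  z^4 + 5z^3 - 26z^2 - 99z - 105 = (z + 8)(z^3 - 3z^2 - 15z - 18) + (13z^2 + 39z + 39)
  z^3 - 3z^2 - 15z - 18 = ((1/13)z - 6/13)(13z^2 + 39z + 39) + (0)
Last nonzero remainder: 13z^2 + 39z + 39. Dividing through by 13 gives the monic gcd z^2 + 3z + 3.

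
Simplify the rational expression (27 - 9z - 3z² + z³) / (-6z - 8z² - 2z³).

(-9 + 6z - z²)/(2z + 2z²)

Repeated division with remainder:
  z³ - 3z² - 9z + 27 = (-1/2)(-2z³ - 8z² - 6z) + (-7z² - 12z + 27)
  -2z³ - 8z² - 6z = ((2/7)z + 32/49)(-7z² - 12z + 27) + (-(288/49)z - 864/49)
  -7z² - 12z + 27 = ((343/288)z - 49/32)(-(288/49)z - 864/49) + (0)
Last nonzero remainder: -(288/49)z - 864/49. Dividing through by -288/49 gives the monic gcd z + 3.
Cancel z + 3 from numerator and denominator to get the reduced form.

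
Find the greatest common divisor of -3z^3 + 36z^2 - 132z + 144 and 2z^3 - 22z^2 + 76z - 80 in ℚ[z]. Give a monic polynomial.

Repeated division with remainder:
  -3z^3 + 36z^2 - 132z + 144 = (-3/2)(2z^3 - 22z^2 + 76z - 80) + (3z^2 - 18z + 24)
  2z^3 - 22z^2 + 76z - 80 = ((2/3)z - 10/3)(3z^2 - 18z + 24) + (0)
Last nonzero remainder: 3z^2 - 18z + 24. Dividing through by 3 gives the monic gcd z^2 - 6z + 8.

z^2 - 6z + 8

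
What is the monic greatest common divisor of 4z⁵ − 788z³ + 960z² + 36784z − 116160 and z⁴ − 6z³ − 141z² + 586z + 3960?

z² − z − 110

Apply the Euclidean algorithm:
  4z⁵ − 788z³ + 960z² + 36784z − 116160 = (4z + 24)(z⁴ − 6z³ − 141z² + 586z + 3960) + (−80z³ + 2000z² + 6880z − 211200)
  z⁴ − 6z³ − 141z² + 586z + 3960 = (−(1/80)z − 19/80)(−80z³ + 2000z² + 6880z − 211200) + (420z² − 420z − 46200)
  −80z³ + 2000z² + 6880z − 211200 = (−(4/21)z + 32/7)(420z² − 420z − 46200) + (0)
Last nonzero remainder: 420z² − 420z − 46200. Dividing through by 420 gives the monic gcd z² − z − 110.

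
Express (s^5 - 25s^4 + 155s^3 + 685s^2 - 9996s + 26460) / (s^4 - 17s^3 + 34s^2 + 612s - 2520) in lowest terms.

(s^2 - 2s - 63)/(s + 6)

Repeated division with remainder:
  s^5 - 25s^4 + 155s^3 + 685s^2 - 9996s + 26460 = (s - 8)(s^4 - 17s^3 + 34s^2 + 612s - 2520) + (-15s^3 + 345s^2 - 2580s + 6300)
  s^4 - 17s^3 + 34s^2 + 612s - 2520 = (-(1/15)s - 2/5)(-15s^3 + 345s^2 - 2580s + 6300) + (0)
Last nonzero remainder: -15s^3 + 345s^2 - 2580s + 6300. Dividing through by -15 gives the monic gcd s^3 - 23s^2 + 172s - 420.
Cancel s^3 - 23s^2 + 172s - 420 from numerator and denominator to get the reduced form.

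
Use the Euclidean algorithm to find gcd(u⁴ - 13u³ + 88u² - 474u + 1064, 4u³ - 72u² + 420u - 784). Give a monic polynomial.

u² - 11u + 28

Apply the Euclidean algorithm:
  u⁴ - 13u³ + 88u² - 474u + 1064 = ((1/4)u + 5/4)(4u³ - 72u² + 420u - 784) + (73u² - 803u + 2044)
  4u³ - 72u² + 420u - 784 = ((4/73)u - 28/73)(73u² - 803u + 2044) + (0)
Last nonzero remainder: 73u² - 803u + 2044. Dividing through by 73 gives the monic gcd u² - 11u + 28.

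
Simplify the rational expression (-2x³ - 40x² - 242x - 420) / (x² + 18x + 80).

(-2x² - 20x - 42)/(x + 8)

By polynomial division,
  -2x³ - 40x² - 242x - 420 = (-2x - 4)(x² + 18x + 80) + (-10x - 100)
  x² + 18x + 80 = (-(1/10)x - 4/5)(-10x - 100) + (0)
Last nonzero remainder: -10x - 100. Dividing through by -10 gives the monic gcd x + 10.
Cancel x + 10 from numerator and denominator to get the reduced form.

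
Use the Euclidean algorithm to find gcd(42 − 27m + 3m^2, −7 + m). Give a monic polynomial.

−7 + m

Apply the Euclidean algorithm:
  3m^2 − 27m + 42 = (3m − 6)(m − 7) + (0)
The last nonzero remainder m − 7 is already monic.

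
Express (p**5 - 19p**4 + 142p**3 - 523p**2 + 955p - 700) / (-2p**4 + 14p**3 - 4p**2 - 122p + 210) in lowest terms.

(-p**2 + 9p - 20)/(2p + 6)

Apply the Euclidean algorithm:
  p**5 - 19p**4 + 142p**3 - 523p**2 + 955p - 700 = (-(1/2)p + 6)(-2p**4 + 14p**3 - 4p**2 - 122p + 210) + (56p**3 - 560p**2 + 1792p - 1960)
  -2p**4 + 14p**3 - 4p**2 - 122p + 210 = (-(1/28)p - 3/28)(56p**3 - 560p**2 + 1792p - 1960) + (0)
Last nonzero remainder: 56p**3 - 560p**2 + 1792p - 1960. Dividing through by 56 gives the monic gcd p**3 - 10p**2 + 32p - 35.
Cancel p**3 - 10p**2 + 32p - 35 from numerator and denominator to get the reduced form.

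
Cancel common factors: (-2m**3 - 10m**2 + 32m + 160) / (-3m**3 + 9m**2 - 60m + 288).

Apply the Euclidean algorithm:
  -2m**3 - 10m**2 + 32m + 160 = (2/3)(-3m**3 + 9m**2 - 60m + 288) + (-16m**2 + 72m - 32)
  -3m**3 + 9m**2 - 60m + 288 = ((3/16)m + 9/32)(-16m**2 + 72m - 32) + (-(297/4)m + 297)
  -16m**2 + 72m - 32 = ((64/297)m - 32/297)(-(297/4)m + 297) + (0)
Last nonzero remainder: -(297/4)m + 297. Dividing through by -297/4 gives the monic gcd m - 4.
Cancel m - 4 from numerator and denominator to get the reduced form.

(2m**2 + 18m + 40)/(3m**2 + 3m + 72)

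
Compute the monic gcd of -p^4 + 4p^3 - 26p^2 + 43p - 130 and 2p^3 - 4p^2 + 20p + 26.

Apply the Euclidean algorithm:
  -p^4 + 4p^3 - 26p^2 + 43p - 130 = (-(1/2)p + 1)(2p^3 - 4p^2 + 20p + 26) + (-12p^2 + 36p - 156)
  2p^3 - 4p^2 + 20p + 26 = (-(1/6)p - 1/6)(-12p^2 + 36p - 156) + (0)
Last nonzero remainder: -12p^2 + 36p - 156. Dividing through by -12 gives the monic gcd p^2 - 3p + 13.

p^2 - 3p + 13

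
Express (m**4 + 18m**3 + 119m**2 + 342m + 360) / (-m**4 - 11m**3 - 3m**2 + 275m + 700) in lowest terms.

(-m**2 - 9m - 18)/(m**2 + 2m - 35)

By polynomial division,
  m**4 + 18m**3 + 119m**2 + 342m + 360 = (-1)(-m**4 - 11m**3 - 3m**2 + 275m + 700) + (7m**3 + 116m**2 + 617m + 1060)
  -m**4 - 11m**3 - 3m**2 + 275m + 700 = (-(1/7)m + 39/49)(7m**3 + 116m**2 + 617m + 1060) + (-(352/49)m**2 - (3168/49)m - 7040/49)
  7m**3 + 116m**2 + 617m + 1060 = (-(343/352)m - 2597/352)(-(352/49)m**2 - (3168/49)m - 7040/49) + (0)
Last nonzero remainder: -(352/49)m**2 - (3168/49)m - 7040/49. Dividing through by -352/49 gives the monic gcd m**2 + 9m + 20.
Cancel m**2 + 9m + 20 from numerator and denominator to get the reduced form.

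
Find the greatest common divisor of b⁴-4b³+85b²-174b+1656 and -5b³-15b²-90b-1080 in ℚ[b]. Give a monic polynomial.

b²-3b+36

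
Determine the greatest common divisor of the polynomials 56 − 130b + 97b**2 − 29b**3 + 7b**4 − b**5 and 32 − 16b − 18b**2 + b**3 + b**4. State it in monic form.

4 − 5b + b**2

Euclidean algorithm in ℚ[b]:
  −b**5 + 7b**4 − 29b**3 + 97b**2 − 130b + 56 = (−b + 8)(b**4 + b**3 − 18b**2 − 16b + 32) + (−55b**3 + 225b**2 + 30b − 200)
  b**4 + b**3 − 18b**2 − 16b + 32 = (−(1/55)b − 56/605)(−55b**3 + 225b**2 + 30b − 200) + ((408/121)b**2 − (2040/121)b + 1632/121)
  −55b**3 + 225b**2 + 30b − 200 = (−(6655/408)b − 3025/204)((408/121)b**2 − (2040/121)b + 1632/121) + (0)
Last nonzero remainder: (408/121)b**2 − (2040/121)b + 1632/121. Dividing through by 408/121 gives the monic gcd b**2 − 5b + 4.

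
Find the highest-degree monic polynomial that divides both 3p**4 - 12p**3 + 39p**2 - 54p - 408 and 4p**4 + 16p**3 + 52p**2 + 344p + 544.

p**3 + 13p + 34

By polynomial division,
  3p**4 - 12p**3 + 39p**2 - 54p - 408 = (3/4)(4p**4 + 16p**3 + 52p**2 + 344p + 544) + (-24p**3 - 312p - 816)
  4p**4 + 16p**3 + 52p**2 + 344p + 544 = (-(1/6)p - 2/3)(-24p**3 - 312p - 816) + (0)
Last nonzero remainder: -24p**3 - 312p - 816. Dividing through by -24 gives the monic gcd p**3 + 13p + 34.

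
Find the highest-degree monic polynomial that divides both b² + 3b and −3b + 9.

1

Apply the Euclidean algorithm:
  b² + 3b = (−(1/3)b − 2)(−3b + 9) + (18)
  −3b + 9 = (−(1/6)b + 1/2)(18) + (0)
The last nonzero remainder is the constant 18, so the polynomials are coprime and gcd = 1.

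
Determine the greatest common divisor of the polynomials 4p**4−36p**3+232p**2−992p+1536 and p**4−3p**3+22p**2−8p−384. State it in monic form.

By polynomial division,
  4p**4−36p**3+232p**2−992p+1536 = (4)(p**4−3p**3+22p**2−8p−384) + (−24p**3+144p**2−960p+3072)
  p**4−3p**3+22p**2−8p−384 = (−(1/24)p−1/8)(−24p**3+144p**2−960p+3072) + (0)
Last nonzero remainder: −24p**3+144p**2−960p+3072. Dividing through by −24 gives the monic gcd p**3−6p**2+40p−128.

p**3−6p**2+40p−128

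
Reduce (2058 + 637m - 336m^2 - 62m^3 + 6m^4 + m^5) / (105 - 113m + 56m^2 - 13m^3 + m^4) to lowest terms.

Apply the Euclidean algorithm:
  m^5 + 6m^4 - 62m^3 - 336m^2 + 637m + 2058 = (m + 19)(m^4 - 13m^3 + 56m^2 - 113m + 105) + (129m^3 - 1287m^2 + 2679m + 63)
  m^4 - 13m^3 + 56m^2 - 113m + 105 = ((1/129)m - 130/5547)(129m^3 - 1287m^2 + 2679m + 63) + ((9375/1849)m^2 - (93750/1849)m + 196875/1849)
  129m^3 - 1287m^2 + 2679m + 63 = ((79507/3125)m + 1849/3125)((9375/1849)m^2 - (93750/1849)m + 196875/1849) + (0)
Last nonzero remainder: (9375/1849)m^2 - (93750/1849)m + 196875/1849. Dividing through by 9375/1849 gives the monic gcd m^2 - 10m + 21.
Cancel m^2 - 10m + 21 from numerator and denominator to get the reduced form.

(98 + 77m + 16m^2 + m^3)/(5 - 3m + m^2)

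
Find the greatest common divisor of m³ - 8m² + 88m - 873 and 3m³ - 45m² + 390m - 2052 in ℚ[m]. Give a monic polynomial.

m - 9

By polynomial division,
  m³ - 8m² + 88m - 873 = (1/3)(3m³ - 45m² + 390m - 2052) + (7m² - 42m - 189)
  3m³ - 45m² + 390m - 2052 = ((3/7)m - 27/7)(7m² - 42m - 189) + (309m - 2781)
  7m² - 42m - 189 = ((7/309)m + 7/103)(309m - 2781) + (0)
Last nonzero remainder: 309m - 2781. Dividing through by 309 gives the monic gcd m - 9.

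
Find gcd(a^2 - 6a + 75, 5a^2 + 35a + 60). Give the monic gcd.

1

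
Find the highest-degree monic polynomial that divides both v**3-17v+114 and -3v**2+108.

v+6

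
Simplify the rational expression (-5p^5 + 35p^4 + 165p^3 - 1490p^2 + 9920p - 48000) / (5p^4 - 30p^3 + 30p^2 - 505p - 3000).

(-p^2 - 2p + 48)/(p + 3)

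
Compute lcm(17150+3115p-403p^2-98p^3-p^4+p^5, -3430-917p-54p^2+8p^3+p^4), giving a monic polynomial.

120050+38955p+294p^2-1089p^3-105p^4+6p^5+p^6

Euclidean algorithm in ℚ[p]:
  p^5-p^4-98p^3-403p^2+3115p+17150 = (p-9)(p^4+8p^3-54p^2-917p-3430) + (28p^3+28p^2-1708p-13720)
  p^4+8p^3-54p^2-917p-3430 = ((1/28)p+1/4)(28p^3+28p^2-1708p-13720) + (0)
Last nonzero remainder: 28p^3+28p^2-1708p-13720. Dividing through by 28 gives the monic gcd p^3+p^2-61p-490.
Then lcm(f, g) = f·g / gcd(f, g); expanding and making the result monic gives the answer.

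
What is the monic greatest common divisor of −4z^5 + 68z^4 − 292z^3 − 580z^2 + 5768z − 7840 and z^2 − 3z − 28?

z^2 − 3z − 28

Repeated division with remainder:
  −4z^5 + 68z^4 − 292z^3 − 580z^2 + 5768z − 7840 = (−4z^3 + 56z^2 − 236z + 280)(z^2 − 3z − 28) + (0)
The last nonzero remainder z^2 − 3z − 28 is already monic.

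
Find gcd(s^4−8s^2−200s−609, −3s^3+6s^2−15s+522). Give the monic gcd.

s^2+4s+29

Repeated division with remainder:
  s^4−8s^2−200s−609 = (−(1/3)s−2/3)(−3s^3+6s^2−15s+522) + (−9s^2−36s−261)
  −3s^3+6s^2−15s+522 = ((1/3)s−2)(−9s^2−36s−261) + (0)
Last nonzero remainder: −9s^2−36s−261. Dividing through by −9 gives the monic gcd s^2+4s+29.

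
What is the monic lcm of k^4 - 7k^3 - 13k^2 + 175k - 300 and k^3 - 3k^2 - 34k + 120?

k^5 - k^4 - 55k^3 + 97k^2 + 750k - 1800

Euclidean algorithm in ℚ[k]:
  k^4 - 7k^3 - 13k^2 + 175k - 300 = (k - 4)(k^3 - 3k^2 - 34k + 120) + (9k^2 - 81k + 180)
  k^3 - 3k^2 - 34k + 120 = ((1/9)k + 2/3)(9k^2 - 81k + 180) + (0)
Last nonzero remainder: 9k^2 - 81k + 180. Dividing through by 9 gives the monic gcd k^2 - 9k + 20.
Then lcm(f, g) = f·g / gcd(f, g); expanding and making the result monic gives the answer.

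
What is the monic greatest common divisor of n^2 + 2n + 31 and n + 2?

1

By polynomial division,
  n^2 + 2n + 31 = (n)(n + 2) + (31)
  n + 2 = ((1/31)n + 2/31)(31) + (0)
The last nonzero remainder is the constant 31, so the polynomials are coprime and gcd = 1.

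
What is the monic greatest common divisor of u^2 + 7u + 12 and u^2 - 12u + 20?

Repeated division with remainder:
  u^2 + 7u + 12 = (u^2 - 12u + 20) + (19u - 8)
  u^2 - 12u + 20 = ((1/19)u - 220/361)(19u - 8) + (5460/361)
  19u - 8 = ((6859/5460)u - 722/1365)(5460/361) + (0)
The last nonzero remainder is the constant 5460/361, so the polynomials are coprime and gcd = 1.

1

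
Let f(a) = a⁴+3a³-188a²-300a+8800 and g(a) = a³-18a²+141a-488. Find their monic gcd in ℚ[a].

a-8

By polynomial division,
  a⁴+3a³-188a²-300a+8800 = (a+21)(a³-18a²+141a-488) + (49a²-2773a+19048)
  a³-18a²+141a-488 = ((1/49)a+1891/2401)(49a²-2773a+19048) + ((4648932/2401)a-37191456/2401)
  49a²-2773a+19048 = ((117649/4648932)a-5716781/4648932)((4648932/2401)a-37191456/2401) + (0)
Last nonzero remainder: (4648932/2401)a-37191456/2401. Dividing through by 4648932/2401 gives the monic gcd a-8.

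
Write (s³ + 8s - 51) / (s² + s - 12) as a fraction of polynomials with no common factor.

Apply the Euclidean algorithm:
  s³ + 8s - 51 = (s - 1)(s² + s - 12) + (21s - 63)
  s² + s - 12 = ((1/21)s + 4/21)(21s - 63) + (0)
Last nonzero remainder: 21s - 63. Dividing through by 21 gives the monic gcd s - 3.
Cancel s - 3 from numerator and denominator to get the reduced form.

(s² + 3s + 17)/(s + 4)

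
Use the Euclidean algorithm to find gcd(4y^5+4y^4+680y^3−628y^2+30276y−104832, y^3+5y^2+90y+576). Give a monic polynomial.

y^2−y+96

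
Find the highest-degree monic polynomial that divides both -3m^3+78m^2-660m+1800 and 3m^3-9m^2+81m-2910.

m-10

Apply the Euclidean algorithm:
  -3m^3+78m^2-660m+1800 = (-1)(3m^3-9m^2+81m-2910) + (69m^2-579m-1110)
  3m^3-9m^2+81m-2910 = ((1/23)m+124/529)(69m^2-579m-1110) + ((140175/529)m-1401750/529)
  69m^2-579m-1110 = ((12167/46725)m+19573/46725)((140175/529)m-1401750/529) + (0)
Last nonzero remainder: (140175/529)m-1401750/529. Dividing through by 140175/529 gives the monic gcd m-10.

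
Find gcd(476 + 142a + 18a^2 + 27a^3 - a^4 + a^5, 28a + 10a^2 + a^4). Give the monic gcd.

Repeated division with remainder:
  a^5 - a^4 + 27a^3 + 18a^2 + 142a + 476 = (a - 1)(a^4 + 10a^2 + 28a) + (17a^3 + 170a + 476)
  a^4 + 10a^2 + 28a = ((1/17)a)(17a^3 + 170a + 476) + (0)
Last nonzero remainder: 17a^3 + 170a + 476. Dividing through by 17 gives the monic gcd a^3 + 10a + 28.

28 + 10a + a^3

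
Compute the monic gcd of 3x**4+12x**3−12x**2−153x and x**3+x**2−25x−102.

x**2+7x+17

Repeated division with remainder:
  3x**4+12x**3−12x**2−153x = (3x+9)(x**3+x**2−25x−102) + (54x**2+378x+918)
  x**3+x**2−25x−102 = ((1/54)x−1/9)(54x**2+378x+918) + (0)
Last nonzero remainder: 54x**2+378x+918. Dividing through by 54 gives the monic gcd x**2+7x+17.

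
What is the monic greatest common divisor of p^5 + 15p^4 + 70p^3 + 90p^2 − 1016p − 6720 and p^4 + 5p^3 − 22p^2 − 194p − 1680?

Repeated division with remainder:
  p^5 + 15p^4 + 70p^3 + 90p^2 − 1016p − 6720 = (p + 10)(p^4 + 5p^3 − 22p^2 − 194p − 1680) + (42p^3 + 504p^2 + 2604p + 10080)
  p^4 + 5p^3 − 22p^2 − 194p − 1680 = ((1/42)p − 1/6)(42p^3 + 504p^2 + 2604p + 10080) + (0)
Last nonzero remainder: 42p^3 + 504p^2 + 2604p + 10080. Dividing through by 42 gives the monic gcd p^3 + 12p^2 + 62p + 240.

p^3 + 12p^2 + 62p + 240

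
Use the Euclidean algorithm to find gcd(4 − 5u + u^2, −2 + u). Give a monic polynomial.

Apply the Euclidean algorithm:
  u^2 − 5u + 4 = (u − 3)(u − 2) + (−2)
  u − 2 = (−(1/2)u + 1)(−2) + (0)
The last nonzero remainder is the constant −2, so the polynomials are coprime and gcd = 1.

1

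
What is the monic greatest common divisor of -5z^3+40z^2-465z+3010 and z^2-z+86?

z^2-z+86

By polynomial division,
  -5z^3+40z^2-465z+3010 = (-5z+35)(z^2-z+86) + (0)
The last nonzero remainder z^2-z+86 is already monic.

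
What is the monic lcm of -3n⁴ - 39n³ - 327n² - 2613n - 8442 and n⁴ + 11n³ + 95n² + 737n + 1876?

Apply the Euclidean algorithm:
  -3n⁴ - 39n³ - 327n² - 2613n - 8442 = (-3)(n⁴ + 11n³ + 95n² + 737n + 1876) + (-6n³ - 42n² - 402n - 2814)
  n⁴ + 11n³ + 95n² + 737n + 1876 = (-(1/6)n - 2/3)(-6n³ - 42n² - 402n - 2814) + (0)
Last nonzero remainder: -6n³ - 42n² - 402n - 2814. Dividing through by -6 gives the monic gcd n³ + 7n² + 67n + 469.
Then lcm(f, g) = f·g / gcd(f, g); expanding and making the result monic gives the answer.

n⁵ + 17n⁴ + 161n³ + 1307n² + 6298n + 11256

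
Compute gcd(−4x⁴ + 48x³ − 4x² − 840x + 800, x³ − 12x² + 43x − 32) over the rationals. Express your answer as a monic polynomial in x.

x − 1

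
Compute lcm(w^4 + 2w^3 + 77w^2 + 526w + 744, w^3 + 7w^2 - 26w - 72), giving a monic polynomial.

w^6 + 7w^5 + 51w^4 + 839w^3 + 602w^2 - 15216w - 26784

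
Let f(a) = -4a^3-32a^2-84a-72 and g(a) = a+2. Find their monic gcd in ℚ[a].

a+2

Euclidean algorithm in ℚ[a]:
  -4a^3-32a^2-84a-72 = (-4a^2-24a-36)(a+2) + (0)
The last nonzero remainder a+2 is already monic.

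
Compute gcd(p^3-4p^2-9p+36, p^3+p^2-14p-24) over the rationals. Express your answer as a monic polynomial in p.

p^2-p-12

By polynomial division,
  p^3-4p^2-9p+36 = (p^3+p^2-14p-24) + (-5p^2+5p+60)
  p^3+p^2-14p-24 = (-(1/5)p-2/5)(-5p^2+5p+60) + (0)
Last nonzero remainder: -5p^2+5p+60. Dividing through by -5 gives the monic gcd p^2-p-12.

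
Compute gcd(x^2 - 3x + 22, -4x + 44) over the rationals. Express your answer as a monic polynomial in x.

Apply the Euclidean algorithm:
  x^2 - 3x + 22 = (-(1/4)x - 2)(-4x + 44) + (110)
  -4x + 44 = (-(2/55)x + 2/5)(110) + (0)
The last nonzero remainder is the constant 110, so the polynomials are coprime and gcd = 1.

1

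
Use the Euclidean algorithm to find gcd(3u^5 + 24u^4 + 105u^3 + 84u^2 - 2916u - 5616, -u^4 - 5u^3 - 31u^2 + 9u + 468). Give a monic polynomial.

Repeated division with remainder:
  3u^5 + 24u^4 + 105u^3 + 84u^2 - 2916u - 5616 = (-3u - 9)(-u^4 - 5u^3 - 31u^2 + 9u + 468) + (-33u^3 - 168u^2 - 1431u - 1404)
  -u^4 - 5u^3 - 31u^2 + 9u + 468 = ((1/33)u - 1/363)(-33u^3 - 168u^2 - 1431u - 1404) + ((1440/121)u^2 + (5760/121)u + 56160/121)
  -33u^3 - 168u^2 - 1431u - 1404 = (-(1331/480)u - 121/40)((1440/121)u^2 + (5760/121)u + 56160/121) + (0)
Last nonzero remainder: (1440/121)u^2 + (5760/121)u + 56160/121. Dividing through by 1440/121 gives the monic gcd u^2 + 4u + 39.

u^2 + 4u + 39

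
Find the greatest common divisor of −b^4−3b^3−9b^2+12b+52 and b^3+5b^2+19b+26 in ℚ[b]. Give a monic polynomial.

b^3+5b^2+19b+26

Repeated division with remainder:
  −b^4−3b^3−9b^2+12b+52 = (−b+2)(b^3+5b^2+19b+26) + (0)
The last nonzero remainder b^3+5b^2+19b+26 is already monic.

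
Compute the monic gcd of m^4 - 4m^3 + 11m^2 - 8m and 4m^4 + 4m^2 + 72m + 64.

m^2 - 3m + 8

By polynomial division,
  m^4 - 4m^3 + 11m^2 - 8m = (1/4)(4m^4 + 4m^2 + 72m + 64) + (-4m^3 + 10m^2 - 26m - 16)
  4m^4 + 4m^2 + 72m + 64 = (-m - 5/2)(-4m^3 + 10m^2 - 26m - 16) + (3m^2 - 9m + 24)
  -4m^3 + 10m^2 - 26m - 16 = (-(4/3)m - 2/3)(3m^2 - 9m + 24) + (0)
Last nonzero remainder: 3m^2 - 9m + 24. Dividing through by 3 gives the monic gcd m^2 - 3m + 8.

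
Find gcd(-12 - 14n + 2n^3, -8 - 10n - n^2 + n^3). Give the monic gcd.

2 + 3n + n^2

Apply the Euclidean algorithm:
  2n^3 - 14n - 12 = (2)(n^3 - n^2 - 10n - 8) + (2n^2 + 6n + 4)
  n^3 - n^2 - 10n - 8 = ((1/2)n - 2)(2n^2 + 6n + 4) + (0)
Last nonzero remainder: 2n^2 + 6n + 4. Dividing through by 2 gives the monic gcd n^2 + 3n + 2.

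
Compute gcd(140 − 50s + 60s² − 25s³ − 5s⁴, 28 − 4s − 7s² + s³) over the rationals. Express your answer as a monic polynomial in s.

−2 + s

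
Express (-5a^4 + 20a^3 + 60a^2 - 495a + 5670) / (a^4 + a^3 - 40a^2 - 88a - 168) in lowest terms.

(-5a^2 + 15a - 135)/(a^2 + 2a + 4)

Repeated division with remainder:
  -5a^4 + 20a^3 + 60a^2 - 495a + 5670 = (-5)(a^4 + a^3 - 40a^2 - 88a - 168) + (25a^3 - 140a^2 - 935a + 4830)
  a^4 + a^3 - 40a^2 - 88a - 168 = ((1/25)a + 33/125)(25a^3 - 140a^2 - 935a + 4830) + ((859/25)a^2 - (859/25)a - 36078/25)
  25a^3 - 140a^2 - 935a + 4830 = ((625/859)a - 2875/859)((859/25)a^2 - (859/25)a - 36078/25) + (0)
Last nonzero remainder: (859/25)a^2 - (859/25)a - 36078/25. Dividing through by 859/25 gives the monic gcd a^2 - a - 42.
Cancel a^2 - a - 42 from numerator and denominator to get the reduced form.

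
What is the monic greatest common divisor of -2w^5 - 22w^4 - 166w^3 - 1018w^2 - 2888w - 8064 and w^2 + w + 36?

w^2 + w + 36

Apply the Euclidean algorithm:
  -2w^5 - 22w^4 - 166w^3 - 1018w^2 - 2888w - 8064 = (-2w^3 - 20w^2 - 74w - 224)(w^2 + w + 36) + (0)
The last nonzero remainder w^2 + w + 36 is already monic.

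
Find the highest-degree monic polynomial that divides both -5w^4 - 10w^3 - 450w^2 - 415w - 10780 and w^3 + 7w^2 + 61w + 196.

Apply the Euclidean algorithm:
  -5w^4 - 10w^3 - 450w^2 - 415w - 10780 = (-5w + 25)(w^3 + 7w^2 + 61w + 196) + (-320w^2 - 960w - 15680)
  w^3 + 7w^2 + 61w + 196 = (-(1/320)w - 1/80)(-320w^2 - 960w - 15680) + (0)
Last nonzero remainder: -320w^2 - 960w - 15680. Dividing through by -320 gives the monic gcd w^2 + 3w + 49.

w^2 + 3w + 49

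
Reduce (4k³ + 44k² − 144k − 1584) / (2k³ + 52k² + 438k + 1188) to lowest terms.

(2k − 12)/(k + 9)

By polynomial division,
  4k³ + 44k² − 144k − 1584 = (2)(2k³ + 52k² + 438k + 1188) + (−60k² − 1020k − 3960)
  2k³ + 52k² + 438k + 1188 = (−(1/30)k − 3/10)(−60k² − 1020k − 3960) + (0)
Last nonzero remainder: −60k² − 1020k − 3960. Dividing through by −60 gives the monic gcd k² + 17k + 66.
Cancel k² + 17k + 66 from numerator and denominator to get the reduced form.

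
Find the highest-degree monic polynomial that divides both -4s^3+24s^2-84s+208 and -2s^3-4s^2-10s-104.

s^2-2s+13

By polynomial division,
  -4s^3+24s^2-84s+208 = (2)(-2s^3-4s^2-10s-104) + (32s^2-64s+416)
  -2s^3-4s^2-10s-104 = (-(1/16)s-1/4)(32s^2-64s+416) + (0)
Last nonzero remainder: 32s^2-64s+416. Dividing through by 32 gives the monic gcd s^2-2s+13.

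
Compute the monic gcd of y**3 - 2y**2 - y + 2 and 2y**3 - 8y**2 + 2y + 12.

By polynomial division,
  y**3 - 2y**2 - y + 2 = (1/2)(2y**3 - 8y**2 + 2y + 12) + (2y**2 - 2y - 4)
  2y**3 - 8y**2 + 2y + 12 = (y - 3)(2y**2 - 2y - 4) + (0)
Last nonzero remainder: 2y**2 - 2y - 4. Dividing through by 2 gives the monic gcd y**2 - y - 2.

y**2 - y - 2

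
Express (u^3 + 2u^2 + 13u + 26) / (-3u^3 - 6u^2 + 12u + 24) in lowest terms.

(-u^2 - 13)/(3u^2 - 12)

Euclidean algorithm in ℚ[u]:
  u^3 + 2u^2 + 13u + 26 = (-1/3)(-3u^3 - 6u^2 + 12u + 24) + (17u + 34)
  -3u^3 - 6u^2 + 12u + 24 = (-(3/17)u^2 + 12/17)(17u + 34) + (0)
Last nonzero remainder: 17u + 34. Dividing through by 17 gives the monic gcd u + 2.
Cancel u + 2 from numerator and denominator to get the reduced form.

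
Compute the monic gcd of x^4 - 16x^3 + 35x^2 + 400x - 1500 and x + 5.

x + 5

Euclidean algorithm in ℚ[x]:
  x^4 - 16x^3 + 35x^2 + 400x - 1500 = (x^3 - 21x^2 + 140x - 300)(x + 5) + (0)
The last nonzero remainder x + 5 is already monic.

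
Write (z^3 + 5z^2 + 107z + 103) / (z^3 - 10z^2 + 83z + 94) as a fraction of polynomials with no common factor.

Apply the Euclidean algorithm:
  z^3 + 5z^2 + 107z + 103 = (z^3 - 10z^2 + 83z + 94) + (15z^2 + 24z + 9)
  z^3 - 10z^2 + 83z + 94 = ((1/15)z - 58/75)(15z^2 + 24z + 9) + ((2524/25)z + 2524/25)
  15z^2 + 24z + 9 = ((375/2524)z + 225/2524)((2524/25)z + 2524/25) + (0)
Last nonzero remainder: (2524/25)z + 2524/25. Dividing through by 2524/25 gives the monic gcd z + 1.
Cancel z + 1 from numerator and denominator to get the reduced form.

(z^2 + 4z + 103)/(z^2 - 11z + 94)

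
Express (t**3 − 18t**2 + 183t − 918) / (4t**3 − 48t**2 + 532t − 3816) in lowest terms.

(t**2 − 9t + 102)/(4t**2 − 12t + 424)

Apply the Euclidean algorithm:
  t**3 − 18t**2 + 183t − 918 = (1/4)(4t**3 − 48t**2 + 532t − 3816) + (−6t**2 + 50t + 36)
  4t**3 − 48t**2 + 532t − 3816 = (−(2/3)t + 22/9)(−6t**2 + 50t + 36) + ((3904/9)t − 3904)
  −6t**2 + 50t + 36 = (−(27/1952)t − 9/976)((3904/9)t − 3904) + (0)
Last nonzero remainder: (3904/9)t − 3904. Dividing through by 3904/9 gives the monic gcd t − 9.
Cancel t − 9 from numerator and denominator to get the reduced form.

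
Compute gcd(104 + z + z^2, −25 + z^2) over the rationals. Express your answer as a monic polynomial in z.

Repeated division with remainder:
  z^2 + z + 104 = (z^2 − 25) + (z + 129)
  z^2 − 25 = (z − 129)(z + 129) + (16616)
  z + 129 = ((1/16616)z + 129/16616)(16616) + (0)
The last nonzero remainder is the constant 16616, so the polynomials are coprime and gcd = 1.

1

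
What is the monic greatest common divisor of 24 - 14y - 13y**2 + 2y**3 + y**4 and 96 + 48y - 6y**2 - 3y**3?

8 + 6y + y**2

Apply the Euclidean algorithm:
  y**4 + 2y**3 - 13y**2 - 14y + 24 = (-(1/3)y)(-3y**3 - 6y**2 + 48y + 96) + (3y**2 + 18y + 24)
  -3y**3 - 6y**2 + 48y + 96 = (-y + 4)(3y**2 + 18y + 24) + (0)
Last nonzero remainder: 3y**2 + 18y + 24. Dividing through by 3 gives the monic gcd y**2 + 6y + 8.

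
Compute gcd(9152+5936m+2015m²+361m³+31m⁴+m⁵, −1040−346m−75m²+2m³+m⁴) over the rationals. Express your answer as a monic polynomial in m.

Apply the Euclidean algorithm:
  m⁵+31m⁴+361m³+2015m²+5936m+9152 = (m+29)(m⁴+2m³−75m²−346m−1040) + (378m³+4536m²+17010m+39312)
  m⁴+2m³−75m²−346m−1040 = ((1/378)m−5/189)(378m³+4536m²+17010m+39312) + (0)
Last nonzero remainder: 378m³+4536m²+17010m+39312. Dividing through by 378 gives the monic gcd m³+12m²+45m+104.

104+45m+12m²+m³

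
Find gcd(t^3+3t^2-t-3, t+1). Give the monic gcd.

t+1

Repeated division with remainder:
  t^3+3t^2-t-3 = (t^2+2t-3)(t+1) + (0)
The last nonzero remainder t+1 is already monic.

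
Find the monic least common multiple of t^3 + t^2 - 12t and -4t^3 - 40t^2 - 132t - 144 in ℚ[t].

t^5 + 7t^4 + 3t^3 - 63t^2 - 108t

Repeated division with remainder:
  t^3 + t^2 - 12t = (-1/4)(-4t^3 - 40t^2 - 132t - 144) + (-9t^2 - 45t - 36)
  -4t^3 - 40t^2 - 132t - 144 = ((4/9)t + 20/9)(-9t^2 - 45t - 36) + (-16t - 64)
  -9t^2 - 45t - 36 = ((9/16)t + 9/16)(-16t - 64) + (0)
Last nonzero remainder: -16t - 64. Dividing through by -16 gives the monic gcd t + 4.
Then lcm(f, g) = f·g / gcd(f, g); expanding and making the result monic gives the answer.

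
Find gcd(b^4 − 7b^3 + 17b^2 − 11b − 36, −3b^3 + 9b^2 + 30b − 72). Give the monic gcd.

Euclidean algorithm in ℚ[b]:
  b^4 − 7b^3 + 17b^2 − 11b − 36 = (−(1/3)b + 4/3)(−3b^3 + 9b^2 + 30b − 72) + (15b^2 − 75b + 60)
  −3b^3 + 9b^2 + 30b − 72 = (−(1/5)b − 2/5)(15b^2 − 75b + 60) + (12b − 48)
  15b^2 − 75b + 60 = ((5/4)b − 5/4)(12b − 48) + (0)
Last nonzero remainder: 12b − 48. Dividing through by 12 gives the monic gcd b − 4.

b − 4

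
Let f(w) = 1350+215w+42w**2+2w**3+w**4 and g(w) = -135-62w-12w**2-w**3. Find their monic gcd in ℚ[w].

27+7w+w**2

By polynomial division,
  w**4+2w**3+42w**2+215w+1350 = (-w+10)(-w**3-12w**2-62w-135) + (100w**2+700w+2700)
  -w**3-12w**2-62w-135 = (-(1/100)w-1/20)(100w**2+700w+2700) + (0)
Last nonzero remainder: 100w**2+700w+2700. Dividing through by 100 gives the monic gcd w**2+7w+27.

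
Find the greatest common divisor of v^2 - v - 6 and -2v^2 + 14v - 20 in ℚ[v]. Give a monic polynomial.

1

Apply the Euclidean algorithm:
  v^2 - v - 6 = (-1/2)(-2v^2 + 14v - 20) + (6v - 16)
  -2v^2 + 14v - 20 = (-(1/3)v + 13/9)(6v - 16) + (28/9)
  6v - 16 = ((27/14)v - 36/7)(28/9) + (0)
The last nonzero remainder is the constant 28/9, so the polynomials are coprime and gcd = 1.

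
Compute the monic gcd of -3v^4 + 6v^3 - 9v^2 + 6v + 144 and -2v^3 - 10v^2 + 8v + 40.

v + 2

Repeated division with remainder:
  -3v^4 + 6v^3 - 9v^2 + 6v + 144 = ((3/2)v - 21/2)(-2v^3 - 10v^2 + 8v + 40) + (-126v^2 + 30v + 564)
  -2v^3 - 10v^2 + 8v + 40 = ((1/63)v + 110/1323)(-126v^2 + 30v + 564) + (-(1520/441)v - 3040/441)
  -126v^2 + 30v + 564 = ((27783/760)v - 62181/760)(-(1520/441)v - 3040/441) + (0)
Last nonzero remainder: -(1520/441)v - 3040/441. Dividing through by -1520/441 gives the monic gcd v + 2.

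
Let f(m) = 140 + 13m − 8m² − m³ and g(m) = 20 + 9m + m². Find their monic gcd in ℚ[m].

5 + m

By polynomial division,
  −m³ − 8m² + 13m + 140 = (−m + 1)(m² + 9m + 20) + (24m + 120)
  m² + 9m + 20 = ((1/24)m + 1/6)(24m + 120) + (0)
Last nonzero remainder: 24m + 120. Dividing through by 24 gives the monic gcd m + 5.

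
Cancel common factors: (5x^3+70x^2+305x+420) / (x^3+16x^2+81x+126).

(5x+20)/(x+6)

Repeated division with remainder:
  5x^3+70x^2+305x+420 = (5)(x^3+16x^2+81x+126) + (-10x^2-100x-210)
  x^3+16x^2+81x+126 = (-(1/10)x-3/5)(-10x^2-100x-210) + (0)
Last nonzero remainder: -10x^2-100x-210. Dividing through by -10 gives the monic gcd x^2+10x+21.
Cancel x^2+10x+21 from numerator and denominator to get the reduced form.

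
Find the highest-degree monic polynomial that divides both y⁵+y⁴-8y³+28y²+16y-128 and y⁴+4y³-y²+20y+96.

y³+y²-4y+32

Euclidean algorithm in ℚ[y]:
  y⁵+y⁴-8y³+28y²+16y-128 = (y-3)(y⁴+4y³-y²+20y+96) + (5y³+5y²-20y+160)
  y⁴+4y³-y²+20y+96 = ((1/5)y+3/5)(5y³+5y²-20y+160) + (0)
Last nonzero remainder: 5y³+5y²-20y+160. Dividing through by 5 gives the monic gcd y³+y²-4y+32.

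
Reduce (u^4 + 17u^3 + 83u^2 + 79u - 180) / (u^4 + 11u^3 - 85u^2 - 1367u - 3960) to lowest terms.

Euclidean algorithm in ℚ[u]:
  u^4 + 17u^3 + 83u^2 + 79u - 180 = (u^4 + 11u^3 - 85u^2 - 1367u - 3960) + (6u^3 + 168u^2 + 1446u + 3780)
  u^4 + 11u^3 - 85u^2 - 1367u - 3960 = ((1/6)u - 17/6)(6u^3 + 168u^2 + 1446u + 3780) + (150u^2 + 2100u + 6750)
  6u^3 + 168u^2 + 1446u + 3780 = ((1/25)u + 14/25)(150u^2 + 2100u + 6750) + (0)
Last nonzero remainder: 150u^2 + 2100u + 6750. Dividing through by 150 gives the monic gcd u^2 + 14u + 45.
Cancel u^2 + 14u + 45 from numerator and denominator to get the reduced form.

(u^2 + 3u - 4)/(u^2 - 3u - 88)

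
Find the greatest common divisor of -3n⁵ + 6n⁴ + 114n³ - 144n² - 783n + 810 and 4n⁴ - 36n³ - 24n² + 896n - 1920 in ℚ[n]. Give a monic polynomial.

n² - n - 30

Euclidean algorithm in ℚ[n]:
  -3n⁵ + 6n⁴ + 114n³ - 144n² - 783n + 810 = (-(3/4)n - 21/4)(4n⁴ - 36n³ - 24n² + 896n - 1920) + (-93n³ + 402n² + 2481n - 9270)
  4n⁴ - 36n³ - 24n² + 896n - 1920 = (-(4/93)n + 580/2883)(-93n³ + 402n² + 2481n - 9270) + ((1764/961)n² - (1764/961)n - 52920/961)
  -93n³ + 402n² + 2481n - 9270 = (-(29791/588)n + 98983/588)((1764/961)n² - (1764/961)n - 52920/961) + (0)
Last nonzero remainder: (1764/961)n² - (1764/961)n - 52920/961. Dividing through by 1764/961 gives the monic gcd n² - n - 30.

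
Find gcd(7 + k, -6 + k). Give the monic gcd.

Euclidean algorithm in ℚ[k]:
  k + 7 = (k - 6) + (13)
  k - 6 = ((1/13)k - 6/13)(13) + (0)
The last nonzero remainder is the constant 13, so the polynomials are coprime and gcd = 1.

1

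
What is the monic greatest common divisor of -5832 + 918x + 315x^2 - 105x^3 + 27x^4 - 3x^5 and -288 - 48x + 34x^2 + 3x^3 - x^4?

72 - 6x - 7x^2 + x^3

Euclidean algorithm in ℚ[x]:
  -3x^5 + 27x^4 - 105x^3 + 315x^2 + 918x - 5832 = (3x - 18)(-x^4 + 3x^3 + 34x^2 - 48x - 288) + (-153x^3 + 1071x^2 + 918x - 11016)
  -x^4 + 3x^3 + 34x^2 - 48x - 288 = ((1/153)x + 4/153)(-153x^3 + 1071x^2 + 918x - 11016) + (0)
Last nonzero remainder: -153x^3 + 1071x^2 + 918x - 11016. Dividing through by -153 gives the monic gcd x^3 - 7x^2 - 6x + 72.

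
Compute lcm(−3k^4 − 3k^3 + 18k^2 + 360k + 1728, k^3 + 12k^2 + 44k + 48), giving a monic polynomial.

k^6 + 9k^5 + 14k^4 − 156k^3 − 1608k^2 − 6048k − 6912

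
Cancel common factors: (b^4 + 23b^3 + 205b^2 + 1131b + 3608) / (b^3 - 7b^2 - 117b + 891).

Apply the Euclidean algorithm:
  b^4 + 23b^3 + 205b^2 + 1131b + 3608 = (b + 30)(b^3 - 7b^2 - 117b + 891) + (532b^2 + 3750b - 23122)
  b^3 - 7b^2 - 117b + 891 = ((1/532)b - 3737/141512)(532b^2 + 3750b - 23122) + ((1803649/70756)b + 19840139/70756)
  532b^2 + 3750b - 23122 = ((37642192/1803649)b - 148729112/1803649)((1803649/70756)b + 19840139/70756) + (0)
Last nonzero remainder: (1803649/70756)b + 19840139/70756. Dividing through by 1803649/70756 gives the monic gcd b + 11.
Cancel b + 11 from numerator and denominator to get the reduced form.

(b^3 + 12b^2 + 73b + 328)/(b^2 - 18b + 81)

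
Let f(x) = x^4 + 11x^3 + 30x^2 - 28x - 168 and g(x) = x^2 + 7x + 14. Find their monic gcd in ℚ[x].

By polynomial division,
  x^4 + 11x^3 + 30x^2 - 28x - 168 = (x^2 + 4x - 12)(x^2 + 7x + 14) + (0)
The last nonzero remainder x^2 + 7x + 14 is already monic.

x^2 + 7x + 14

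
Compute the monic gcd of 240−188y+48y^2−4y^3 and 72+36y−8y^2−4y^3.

Apply the Euclidean algorithm:
  −4y^3+48y^2−188y+240 = (−4y^3−8y^2+36y+72) + (56y^2−224y+168)
  −4y^3−8y^2+36y+72 = (−(1/14)y−3/7)(56y^2−224y+168) + (−48y+144)
  56y^2−224y+168 = (−(7/6)y+7/6)(−48y+144) + (0)
Last nonzero remainder: −48y+144. Dividing through by −48 gives the monic gcd y−3.

−3+y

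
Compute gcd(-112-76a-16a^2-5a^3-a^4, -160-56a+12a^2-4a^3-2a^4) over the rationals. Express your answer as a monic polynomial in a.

Repeated division with remainder:
  -a^4-5a^3-16a^2-76a-112 = (1/2)(-2a^4-4a^3+12a^2-56a-160) + (-3a^3-22a^2-48a-32)
  -2a^4-4a^3+12a^2-56a-160 = ((2/3)a-32/9)(-3a^3-22a^2-48a-32) + (-(308/9)a^2-(616/3)a-2464/9)
  -3a^3-22a^2-48a-32 = ((27/308)a+9/77)(-(308/9)a^2-(616/3)a-2464/9) + (0)
Last nonzero remainder: -(308/9)a^2-(616/3)a-2464/9. Dividing through by -308/9 gives the monic gcd a^2+6a+8.

8+6a+a^2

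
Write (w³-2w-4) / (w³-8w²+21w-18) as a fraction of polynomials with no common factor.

Euclidean algorithm in ℚ[w]:
  w³-2w-4 = (w³-8w²+21w-18) + (8w²-23w+14)
  w³-8w²+21w-18 = ((1/8)w-41/64)(8w²-23w+14) + ((289/64)w-289/32)
  8w²-23w+14 = ((512/289)w-448/289)((289/64)w-289/32) + (0)
Last nonzero remainder: (289/64)w-289/32. Dividing through by 289/64 gives the monic gcd w-2.
Cancel w-2 from numerator and denominator to get the reduced form.

(w²+2w+2)/(w²-6w+9)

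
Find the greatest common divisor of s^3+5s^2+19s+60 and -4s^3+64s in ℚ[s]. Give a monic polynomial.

s+4

Repeated division with remainder:
  s^3+5s^2+19s+60 = (-1/4)(-4s^3+64s) + (5s^2+35s+60)
  -4s^3+64s = (-(4/5)s+28/5)(5s^2+35s+60) + (-84s-336)
  5s^2+35s+60 = (-(5/84)s-5/28)(-84s-336) + (0)
Last nonzero remainder: -84s-336. Dividing through by -84 gives the monic gcd s+4.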